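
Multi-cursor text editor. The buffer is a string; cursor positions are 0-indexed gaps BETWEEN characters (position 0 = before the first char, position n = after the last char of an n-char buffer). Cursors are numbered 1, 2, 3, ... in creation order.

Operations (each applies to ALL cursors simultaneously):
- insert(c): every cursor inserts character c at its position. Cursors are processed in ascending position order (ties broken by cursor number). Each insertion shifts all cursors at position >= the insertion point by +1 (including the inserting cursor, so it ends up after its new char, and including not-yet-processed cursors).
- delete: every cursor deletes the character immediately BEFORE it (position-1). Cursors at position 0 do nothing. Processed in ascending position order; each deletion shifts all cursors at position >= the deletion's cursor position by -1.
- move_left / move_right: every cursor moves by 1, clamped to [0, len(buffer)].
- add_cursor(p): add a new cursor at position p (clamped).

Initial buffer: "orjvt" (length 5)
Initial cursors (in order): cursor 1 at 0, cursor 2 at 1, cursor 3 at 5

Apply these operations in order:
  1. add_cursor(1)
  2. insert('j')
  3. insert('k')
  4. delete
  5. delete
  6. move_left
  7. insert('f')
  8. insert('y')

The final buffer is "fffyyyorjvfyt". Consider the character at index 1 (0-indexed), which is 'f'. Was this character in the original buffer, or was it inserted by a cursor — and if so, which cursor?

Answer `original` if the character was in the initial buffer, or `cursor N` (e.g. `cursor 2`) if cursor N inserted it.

Answer: cursor 2

Derivation:
After op 1 (add_cursor(1)): buffer="orjvt" (len 5), cursors c1@0 c2@1 c4@1 c3@5, authorship .....
After op 2 (insert('j')): buffer="jojjrjvtj" (len 9), cursors c1@1 c2@4 c4@4 c3@9, authorship 1.24....3
After op 3 (insert('k')): buffer="jkojjkkrjvtjk" (len 13), cursors c1@2 c2@7 c4@7 c3@13, authorship 11.2424....33
After op 4 (delete): buffer="jojjrjvtj" (len 9), cursors c1@1 c2@4 c4@4 c3@9, authorship 1.24....3
After op 5 (delete): buffer="orjvt" (len 5), cursors c1@0 c2@1 c4@1 c3@5, authorship .....
After op 6 (move_left): buffer="orjvt" (len 5), cursors c1@0 c2@0 c4@0 c3@4, authorship .....
After op 7 (insert('f')): buffer="ffforjvft" (len 9), cursors c1@3 c2@3 c4@3 c3@8, authorship 124....3.
After op 8 (insert('y')): buffer="fffyyyorjvfyt" (len 13), cursors c1@6 c2@6 c4@6 c3@12, authorship 124124....33.
Authorship (.=original, N=cursor N): 1 2 4 1 2 4 . . . . 3 3 .
Index 1: author = 2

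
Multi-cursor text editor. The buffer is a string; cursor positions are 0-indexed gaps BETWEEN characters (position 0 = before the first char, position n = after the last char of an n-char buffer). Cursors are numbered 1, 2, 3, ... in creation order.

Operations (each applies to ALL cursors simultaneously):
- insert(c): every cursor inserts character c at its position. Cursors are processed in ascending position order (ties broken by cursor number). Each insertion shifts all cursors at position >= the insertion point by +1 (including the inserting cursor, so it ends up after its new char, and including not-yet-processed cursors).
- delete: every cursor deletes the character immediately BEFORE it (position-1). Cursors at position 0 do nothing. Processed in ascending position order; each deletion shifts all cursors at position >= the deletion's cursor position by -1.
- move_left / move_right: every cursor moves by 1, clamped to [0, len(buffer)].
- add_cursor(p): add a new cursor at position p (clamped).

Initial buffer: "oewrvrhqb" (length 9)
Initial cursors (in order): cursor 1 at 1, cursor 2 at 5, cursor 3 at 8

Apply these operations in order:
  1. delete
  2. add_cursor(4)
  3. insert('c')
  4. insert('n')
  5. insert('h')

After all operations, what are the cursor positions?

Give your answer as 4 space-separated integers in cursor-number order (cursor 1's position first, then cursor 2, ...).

After op 1 (delete): buffer="ewrrhb" (len 6), cursors c1@0 c2@3 c3@5, authorship ......
After op 2 (add_cursor(4)): buffer="ewrrhb" (len 6), cursors c1@0 c2@3 c4@4 c3@5, authorship ......
After op 3 (insert('c')): buffer="cewrcrchcb" (len 10), cursors c1@1 c2@5 c4@7 c3@9, authorship 1...2.4.3.
After op 4 (insert('n')): buffer="cnewrcnrcnhcnb" (len 14), cursors c1@2 c2@7 c4@10 c3@13, authorship 11...22.44.33.
After op 5 (insert('h')): buffer="cnhewrcnhrcnhhcnhb" (len 18), cursors c1@3 c2@9 c4@13 c3@17, authorship 111...222.444.333.

Answer: 3 9 17 13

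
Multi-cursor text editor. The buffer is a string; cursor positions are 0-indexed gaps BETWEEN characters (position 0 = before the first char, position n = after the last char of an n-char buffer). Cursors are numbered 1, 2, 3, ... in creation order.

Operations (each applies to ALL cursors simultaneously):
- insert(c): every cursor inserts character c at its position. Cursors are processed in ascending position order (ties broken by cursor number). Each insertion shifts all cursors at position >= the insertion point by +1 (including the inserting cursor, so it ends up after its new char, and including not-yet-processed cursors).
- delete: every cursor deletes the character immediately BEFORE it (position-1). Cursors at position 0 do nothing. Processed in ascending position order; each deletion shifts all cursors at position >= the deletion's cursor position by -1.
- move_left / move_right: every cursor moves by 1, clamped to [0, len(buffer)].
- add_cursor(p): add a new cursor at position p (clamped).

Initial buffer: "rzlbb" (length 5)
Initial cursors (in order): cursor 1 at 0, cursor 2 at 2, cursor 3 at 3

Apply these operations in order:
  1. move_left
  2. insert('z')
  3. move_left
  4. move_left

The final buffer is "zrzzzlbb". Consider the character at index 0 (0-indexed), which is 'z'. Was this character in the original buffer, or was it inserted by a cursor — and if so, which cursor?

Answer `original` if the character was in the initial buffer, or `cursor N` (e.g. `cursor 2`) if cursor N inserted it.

Answer: cursor 1

Derivation:
After op 1 (move_left): buffer="rzlbb" (len 5), cursors c1@0 c2@1 c3@2, authorship .....
After op 2 (insert('z')): buffer="zrzzzlbb" (len 8), cursors c1@1 c2@3 c3@5, authorship 1.2.3...
After op 3 (move_left): buffer="zrzzzlbb" (len 8), cursors c1@0 c2@2 c3@4, authorship 1.2.3...
After op 4 (move_left): buffer="zrzzzlbb" (len 8), cursors c1@0 c2@1 c3@3, authorship 1.2.3...
Authorship (.=original, N=cursor N): 1 . 2 . 3 . . .
Index 0: author = 1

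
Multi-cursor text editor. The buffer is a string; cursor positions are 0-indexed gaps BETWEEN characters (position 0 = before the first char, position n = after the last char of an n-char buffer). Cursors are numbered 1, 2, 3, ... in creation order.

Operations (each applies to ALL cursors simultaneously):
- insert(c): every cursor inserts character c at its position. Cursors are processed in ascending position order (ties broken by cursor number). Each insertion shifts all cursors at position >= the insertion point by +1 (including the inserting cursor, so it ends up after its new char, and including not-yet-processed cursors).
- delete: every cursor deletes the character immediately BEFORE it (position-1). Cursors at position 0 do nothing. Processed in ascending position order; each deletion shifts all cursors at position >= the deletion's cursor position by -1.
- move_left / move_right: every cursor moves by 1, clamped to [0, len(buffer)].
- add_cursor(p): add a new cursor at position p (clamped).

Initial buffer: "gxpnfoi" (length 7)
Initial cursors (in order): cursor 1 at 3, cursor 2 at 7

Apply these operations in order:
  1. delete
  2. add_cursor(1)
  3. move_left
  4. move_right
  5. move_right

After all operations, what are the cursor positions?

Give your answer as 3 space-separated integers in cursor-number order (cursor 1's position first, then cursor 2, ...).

After op 1 (delete): buffer="gxnfo" (len 5), cursors c1@2 c2@5, authorship .....
After op 2 (add_cursor(1)): buffer="gxnfo" (len 5), cursors c3@1 c1@2 c2@5, authorship .....
After op 3 (move_left): buffer="gxnfo" (len 5), cursors c3@0 c1@1 c2@4, authorship .....
After op 4 (move_right): buffer="gxnfo" (len 5), cursors c3@1 c1@2 c2@5, authorship .....
After op 5 (move_right): buffer="gxnfo" (len 5), cursors c3@2 c1@3 c2@5, authorship .....

Answer: 3 5 2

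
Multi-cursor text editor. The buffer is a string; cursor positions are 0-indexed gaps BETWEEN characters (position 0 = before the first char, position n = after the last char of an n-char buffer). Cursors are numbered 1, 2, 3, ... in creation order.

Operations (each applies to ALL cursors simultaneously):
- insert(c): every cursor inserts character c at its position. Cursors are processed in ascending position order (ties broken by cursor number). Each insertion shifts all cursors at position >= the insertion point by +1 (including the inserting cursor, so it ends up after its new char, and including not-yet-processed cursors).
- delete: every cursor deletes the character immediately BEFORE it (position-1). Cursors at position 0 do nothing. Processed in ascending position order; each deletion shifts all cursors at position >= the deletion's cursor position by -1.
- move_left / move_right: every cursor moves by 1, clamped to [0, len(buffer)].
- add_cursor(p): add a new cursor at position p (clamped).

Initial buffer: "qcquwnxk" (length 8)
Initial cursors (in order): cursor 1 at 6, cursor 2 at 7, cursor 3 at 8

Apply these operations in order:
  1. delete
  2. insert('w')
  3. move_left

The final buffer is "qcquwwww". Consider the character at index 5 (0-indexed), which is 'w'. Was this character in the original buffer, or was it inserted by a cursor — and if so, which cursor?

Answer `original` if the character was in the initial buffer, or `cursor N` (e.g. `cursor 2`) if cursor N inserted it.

Answer: cursor 1

Derivation:
After op 1 (delete): buffer="qcquw" (len 5), cursors c1@5 c2@5 c3@5, authorship .....
After op 2 (insert('w')): buffer="qcquwwww" (len 8), cursors c1@8 c2@8 c3@8, authorship .....123
After op 3 (move_left): buffer="qcquwwww" (len 8), cursors c1@7 c2@7 c3@7, authorship .....123
Authorship (.=original, N=cursor N): . . . . . 1 2 3
Index 5: author = 1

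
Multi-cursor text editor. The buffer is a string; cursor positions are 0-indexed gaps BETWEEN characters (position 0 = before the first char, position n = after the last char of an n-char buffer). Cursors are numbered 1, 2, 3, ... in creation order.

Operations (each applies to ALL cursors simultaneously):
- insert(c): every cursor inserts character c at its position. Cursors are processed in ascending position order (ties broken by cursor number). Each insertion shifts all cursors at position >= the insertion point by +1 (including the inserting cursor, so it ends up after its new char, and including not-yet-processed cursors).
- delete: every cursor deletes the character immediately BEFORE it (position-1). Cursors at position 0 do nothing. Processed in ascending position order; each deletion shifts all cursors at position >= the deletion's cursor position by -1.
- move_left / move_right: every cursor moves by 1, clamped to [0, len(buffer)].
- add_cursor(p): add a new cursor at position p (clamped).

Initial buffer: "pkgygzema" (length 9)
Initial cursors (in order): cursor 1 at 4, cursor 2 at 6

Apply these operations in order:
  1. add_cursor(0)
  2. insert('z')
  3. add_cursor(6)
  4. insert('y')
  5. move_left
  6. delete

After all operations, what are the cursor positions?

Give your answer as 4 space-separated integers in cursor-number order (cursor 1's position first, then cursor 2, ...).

After op 1 (add_cursor(0)): buffer="pkgygzema" (len 9), cursors c3@0 c1@4 c2@6, authorship .........
After op 2 (insert('z')): buffer="zpkgyzgzzema" (len 12), cursors c3@1 c1@6 c2@9, authorship 3....1..2...
After op 3 (add_cursor(6)): buffer="zpkgyzgzzema" (len 12), cursors c3@1 c1@6 c4@6 c2@9, authorship 3....1..2...
After op 4 (insert('y')): buffer="zypkgyzyygzzyema" (len 16), cursors c3@2 c1@9 c4@9 c2@13, authorship 33....114..22...
After op 5 (move_left): buffer="zypkgyzyygzzyema" (len 16), cursors c3@1 c1@8 c4@8 c2@12, authorship 33....114..22...
After op 6 (delete): buffer="ypkgyygzyema" (len 12), cursors c3@0 c1@5 c4@5 c2@8, authorship 3....4..2...

Answer: 5 8 0 5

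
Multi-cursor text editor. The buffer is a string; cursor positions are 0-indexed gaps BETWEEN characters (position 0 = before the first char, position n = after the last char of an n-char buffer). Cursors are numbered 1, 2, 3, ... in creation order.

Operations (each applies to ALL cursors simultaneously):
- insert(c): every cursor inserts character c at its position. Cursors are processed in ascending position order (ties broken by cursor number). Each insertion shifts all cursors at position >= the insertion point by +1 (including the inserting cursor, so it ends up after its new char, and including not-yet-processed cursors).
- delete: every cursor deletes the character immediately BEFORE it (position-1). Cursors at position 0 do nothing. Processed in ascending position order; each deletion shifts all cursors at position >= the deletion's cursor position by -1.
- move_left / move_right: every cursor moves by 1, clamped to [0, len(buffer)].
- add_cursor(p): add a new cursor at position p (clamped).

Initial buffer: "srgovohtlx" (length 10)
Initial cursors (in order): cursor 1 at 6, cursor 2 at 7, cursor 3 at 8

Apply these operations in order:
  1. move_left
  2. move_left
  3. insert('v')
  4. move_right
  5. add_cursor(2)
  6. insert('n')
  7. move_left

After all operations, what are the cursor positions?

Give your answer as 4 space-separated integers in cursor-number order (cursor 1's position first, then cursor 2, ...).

Answer: 7 10 13 2

Derivation:
After op 1 (move_left): buffer="srgovohtlx" (len 10), cursors c1@5 c2@6 c3@7, authorship ..........
After op 2 (move_left): buffer="srgovohtlx" (len 10), cursors c1@4 c2@5 c3@6, authorship ..........
After op 3 (insert('v')): buffer="srgovvvovhtlx" (len 13), cursors c1@5 c2@7 c3@9, authorship ....1.2.3....
After op 4 (move_right): buffer="srgovvvovhtlx" (len 13), cursors c1@6 c2@8 c3@10, authorship ....1.2.3....
After op 5 (add_cursor(2)): buffer="srgovvvovhtlx" (len 13), cursors c4@2 c1@6 c2@8 c3@10, authorship ....1.2.3....
After op 6 (insert('n')): buffer="srngovvnvonvhntlx" (len 17), cursors c4@3 c1@8 c2@11 c3@14, authorship ..4..1.12.23.3...
After op 7 (move_left): buffer="srngovvnvonvhntlx" (len 17), cursors c4@2 c1@7 c2@10 c3@13, authorship ..4..1.12.23.3...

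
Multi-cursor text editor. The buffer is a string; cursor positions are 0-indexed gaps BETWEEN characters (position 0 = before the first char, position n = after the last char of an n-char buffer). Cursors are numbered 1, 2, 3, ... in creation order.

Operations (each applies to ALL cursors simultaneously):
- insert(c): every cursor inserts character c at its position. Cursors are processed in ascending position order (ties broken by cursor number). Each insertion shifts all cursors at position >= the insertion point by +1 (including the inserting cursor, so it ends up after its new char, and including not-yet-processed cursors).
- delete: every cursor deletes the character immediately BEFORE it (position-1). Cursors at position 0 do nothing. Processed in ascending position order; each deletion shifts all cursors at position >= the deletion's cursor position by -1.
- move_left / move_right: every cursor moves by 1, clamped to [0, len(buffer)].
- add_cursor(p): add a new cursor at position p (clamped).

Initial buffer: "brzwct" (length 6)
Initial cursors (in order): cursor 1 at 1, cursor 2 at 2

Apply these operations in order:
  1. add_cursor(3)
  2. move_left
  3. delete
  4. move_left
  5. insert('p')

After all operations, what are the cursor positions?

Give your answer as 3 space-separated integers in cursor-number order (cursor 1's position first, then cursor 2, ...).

After op 1 (add_cursor(3)): buffer="brzwct" (len 6), cursors c1@1 c2@2 c3@3, authorship ......
After op 2 (move_left): buffer="brzwct" (len 6), cursors c1@0 c2@1 c3@2, authorship ......
After op 3 (delete): buffer="zwct" (len 4), cursors c1@0 c2@0 c3@0, authorship ....
After op 4 (move_left): buffer="zwct" (len 4), cursors c1@0 c2@0 c3@0, authorship ....
After op 5 (insert('p')): buffer="pppzwct" (len 7), cursors c1@3 c2@3 c3@3, authorship 123....

Answer: 3 3 3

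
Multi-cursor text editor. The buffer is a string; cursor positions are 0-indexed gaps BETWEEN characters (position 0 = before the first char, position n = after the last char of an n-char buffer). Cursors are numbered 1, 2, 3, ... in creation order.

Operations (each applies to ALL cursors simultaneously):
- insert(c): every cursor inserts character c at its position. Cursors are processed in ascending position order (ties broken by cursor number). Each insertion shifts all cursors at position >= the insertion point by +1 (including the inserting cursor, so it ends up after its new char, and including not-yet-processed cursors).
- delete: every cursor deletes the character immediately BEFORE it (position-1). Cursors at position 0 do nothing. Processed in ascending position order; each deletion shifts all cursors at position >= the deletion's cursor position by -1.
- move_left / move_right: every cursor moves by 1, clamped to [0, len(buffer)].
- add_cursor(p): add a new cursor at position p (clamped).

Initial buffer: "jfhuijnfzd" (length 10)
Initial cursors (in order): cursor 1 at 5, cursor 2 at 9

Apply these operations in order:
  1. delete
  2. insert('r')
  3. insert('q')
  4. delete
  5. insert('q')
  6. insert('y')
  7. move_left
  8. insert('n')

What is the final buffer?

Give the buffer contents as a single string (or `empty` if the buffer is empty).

Answer: jfhurqnyjnfrqnyd

Derivation:
After op 1 (delete): buffer="jfhujnfd" (len 8), cursors c1@4 c2@7, authorship ........
After op 2 (insert('r')): buffer="jfhurjnfrd" (len 10), cursors c1@5 c2@9, authorship ....1...2.
After op 3 (insert('q')): buffer="jfhurqjnfrqd" (len 12), cursors c1@6 c2@11, authorship ....11...22.
After op 4 (delete): buffer="jfhurjnfrd" (len 10), cursors c1@5 c2@9, authorship ....1...2.
After op 5 (insert('q')): buffer="jfhurqjnfrqd" (len 12), cursors c1@6 c2@11, authorship ....11...22.
After op 6 (insert('y')): buffer="jfhurqyjnfrqyd" (len 14), cursors c1@7 c2@13, authorship ....111...222.
After op 7 (move_left): buffer="jfhurqyjnfrqyd" (len 14), cursors c1@6 c2@12, authorship ....111...222.
After op 8 (insert('n')): buffer="jfhurqnyjnfrqnyd" (len 16), cursors c1@7 c2@14, authorship ....1111...2222.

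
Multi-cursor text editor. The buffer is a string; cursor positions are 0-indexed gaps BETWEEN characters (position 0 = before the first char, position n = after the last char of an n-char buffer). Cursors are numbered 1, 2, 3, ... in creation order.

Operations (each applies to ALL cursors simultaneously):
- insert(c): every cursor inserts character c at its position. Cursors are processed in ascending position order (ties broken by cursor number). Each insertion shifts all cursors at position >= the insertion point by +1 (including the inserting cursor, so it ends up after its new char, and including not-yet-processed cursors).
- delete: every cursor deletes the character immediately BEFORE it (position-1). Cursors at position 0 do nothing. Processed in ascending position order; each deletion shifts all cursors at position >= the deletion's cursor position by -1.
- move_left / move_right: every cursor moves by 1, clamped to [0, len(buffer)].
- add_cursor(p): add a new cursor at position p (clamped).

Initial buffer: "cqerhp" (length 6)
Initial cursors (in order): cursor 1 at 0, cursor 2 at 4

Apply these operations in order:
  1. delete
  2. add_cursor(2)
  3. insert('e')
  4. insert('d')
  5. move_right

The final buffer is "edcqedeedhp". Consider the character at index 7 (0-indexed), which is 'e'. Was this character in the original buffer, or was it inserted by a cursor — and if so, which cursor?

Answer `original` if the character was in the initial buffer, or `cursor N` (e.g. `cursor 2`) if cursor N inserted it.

After op 1 (delete): buffer="cqehp" (len 5), cursors c1@0 c2@3, authorship .....
After op 2 (add_cursor(2)): buffer="cqehp" (len 5), cursors c1@0 c3@2 c2@3, authorship .....
After op 3 (insert('e')): buffer="ecqeeehp" (len 8), cursors c1@1 c3@4 c2@6, authorship 1..3.2..
After op 4 (insert('d')): buffer="edcqedeedhp" (len 11), cursors c1@2 c3@6 c2@9, authorship 11..33.22..
After op 5 (move_right): buffer="edcqedeedhp" (len 11), cursors c1@3 c3@7 c2@10, authorship 11..33.22..
Authorship (.=original, N=cursor N): 1 1 . . 3 3 . 2 2 . .
Index 7: author = 2

Answer: cursor 2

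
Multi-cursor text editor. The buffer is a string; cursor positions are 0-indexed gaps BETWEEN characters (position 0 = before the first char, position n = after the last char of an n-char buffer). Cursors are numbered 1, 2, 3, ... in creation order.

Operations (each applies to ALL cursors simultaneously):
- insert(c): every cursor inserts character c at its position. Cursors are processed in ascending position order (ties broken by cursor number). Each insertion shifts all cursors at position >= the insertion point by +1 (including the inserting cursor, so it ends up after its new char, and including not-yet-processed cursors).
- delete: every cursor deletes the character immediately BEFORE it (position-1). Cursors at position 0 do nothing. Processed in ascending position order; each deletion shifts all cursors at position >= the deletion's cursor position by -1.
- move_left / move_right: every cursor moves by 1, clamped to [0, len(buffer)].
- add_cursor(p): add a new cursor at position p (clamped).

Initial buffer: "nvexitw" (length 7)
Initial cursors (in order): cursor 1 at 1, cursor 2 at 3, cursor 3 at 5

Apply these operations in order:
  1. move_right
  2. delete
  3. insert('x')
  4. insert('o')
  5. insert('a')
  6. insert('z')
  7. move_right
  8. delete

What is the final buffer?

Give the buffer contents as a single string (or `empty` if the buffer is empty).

Answer: nxoazxoazxoaz

Derivation:
After op 1 (move_right): buffer="nvexitw" (len 7), cursors c1@2 c2@4 c3@6, authorship .......
After op 2 (delete): buffer="neiw" (len 4), cursors c1@1 c2@2 c3@3, authorship ....
After op 3 (insert('x')): buffer="nxexixw" (len 7), cursors c1@2 c2@4 c3@6, authorship .1.2.3.
After op 4 (insert('o')): buffer="nxoexoixow" (len 10), cursors c1@3 c2@6 c3@9, authorship .11.22.33.
After op 5 (insert('a')): buffer="nxoaexoaixoaw" (len 13), cursors c1@4 c2@8 c3@12, authorship .111.222.333.
After op 6 (insert('z')): buffer="nxoazexoazixoazw" (len 16), cursors c1@5 c2@10 c3@15, authorship .1111.2222.3333.
After op 7 (move_right): buffer="nxoazexoazixoazw" (len 16), cursors c1@6 c2@11 c3@16, authorship .1111.2222.3333.
After op 8 (delete): buffer="nxoazxoazxoaz" (len 13), cursors c1@5 c2@9 c3@13, authorship .111122223333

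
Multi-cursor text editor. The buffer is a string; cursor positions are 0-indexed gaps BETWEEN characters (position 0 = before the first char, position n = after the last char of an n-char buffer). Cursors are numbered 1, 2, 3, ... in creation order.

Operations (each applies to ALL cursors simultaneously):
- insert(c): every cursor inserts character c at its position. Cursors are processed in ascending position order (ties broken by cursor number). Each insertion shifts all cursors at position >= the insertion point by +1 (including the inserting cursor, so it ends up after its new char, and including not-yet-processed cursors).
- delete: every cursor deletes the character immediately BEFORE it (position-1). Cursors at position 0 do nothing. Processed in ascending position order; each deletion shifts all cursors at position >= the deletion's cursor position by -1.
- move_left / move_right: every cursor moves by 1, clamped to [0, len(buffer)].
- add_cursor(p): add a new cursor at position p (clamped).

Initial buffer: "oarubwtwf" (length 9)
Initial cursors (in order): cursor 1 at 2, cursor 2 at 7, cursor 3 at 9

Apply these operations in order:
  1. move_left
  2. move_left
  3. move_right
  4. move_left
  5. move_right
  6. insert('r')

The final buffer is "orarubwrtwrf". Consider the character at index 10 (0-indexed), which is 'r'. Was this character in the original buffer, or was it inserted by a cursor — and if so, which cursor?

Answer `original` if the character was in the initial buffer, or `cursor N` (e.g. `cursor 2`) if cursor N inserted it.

After op 1 (move_left): buffer="oarubwtwf" (len 9), cursors c1@1 c2@6 c3@8, authorship .........
After op 2 (move_left): buffer="oarubwtwf" (len 9), cursors c1@0 c2@5 c3@7, authorship .........
After op 3 (move_right): buffer="oarubwtwf" (len 9), cursors c1@1 c2@6 c3@8, authorship .........
After op 4 (move_left): buffer="oarubwtwf" (len 9), cursors c1@0 c2@5 c3@7, authorship .........
After op 5 (move_right): buffer="oarubwtwf" (len 9), cursors c1@1 c2@6 c3@8, authorship .........
After op 6 (insert('r')): buffer="orarubwrtwrf" (len 12), cursors c1@2 c2@8 c3@11, authorship .1.....2..3.
Authorship (.=original, N=cursor N): . 1 . . . . . 2 . . 3 .
Index 10: author = 3

Answer: cursor 3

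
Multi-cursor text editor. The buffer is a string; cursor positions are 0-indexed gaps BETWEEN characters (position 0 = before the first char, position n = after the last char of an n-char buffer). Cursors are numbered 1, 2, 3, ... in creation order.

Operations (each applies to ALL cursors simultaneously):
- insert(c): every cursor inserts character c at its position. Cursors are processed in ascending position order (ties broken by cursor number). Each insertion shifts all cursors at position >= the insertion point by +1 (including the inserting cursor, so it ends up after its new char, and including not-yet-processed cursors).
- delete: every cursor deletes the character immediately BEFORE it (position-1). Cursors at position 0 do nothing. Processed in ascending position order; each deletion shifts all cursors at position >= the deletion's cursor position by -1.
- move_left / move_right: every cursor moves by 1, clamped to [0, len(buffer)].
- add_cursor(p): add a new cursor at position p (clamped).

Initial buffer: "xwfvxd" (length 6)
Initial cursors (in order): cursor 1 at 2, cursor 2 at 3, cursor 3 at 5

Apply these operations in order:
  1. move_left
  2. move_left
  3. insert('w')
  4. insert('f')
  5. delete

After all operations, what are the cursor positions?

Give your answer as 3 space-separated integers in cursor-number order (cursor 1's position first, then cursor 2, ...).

After op 1 (move_left): buffer="xwfvxd" (len 6), cursors c1@1 c2@2 c3@4, authorship ......
After op 2 (move_left): buffer="xwfvxd" (len 6), cursors c1@0 c2@1 c3@3, authorship ......
After op 3 (insert('w')): buffer="wxwwfwvxd" (len 9), cursors c1@1 c2@3 c3@6, authorship 1.2..3...
After op 4 (insert('f')): buffer="wfxwfwfwfvxd" (len 12), cursors c1@2 c2@5 c3@9, authorship 11.22..33...
After op 5 (delete): buffer="wxwwfwvxd" (len 9), cursors c1@1 c2@3 c3@6, authorship 1.2..3...

Answer: 1 3 6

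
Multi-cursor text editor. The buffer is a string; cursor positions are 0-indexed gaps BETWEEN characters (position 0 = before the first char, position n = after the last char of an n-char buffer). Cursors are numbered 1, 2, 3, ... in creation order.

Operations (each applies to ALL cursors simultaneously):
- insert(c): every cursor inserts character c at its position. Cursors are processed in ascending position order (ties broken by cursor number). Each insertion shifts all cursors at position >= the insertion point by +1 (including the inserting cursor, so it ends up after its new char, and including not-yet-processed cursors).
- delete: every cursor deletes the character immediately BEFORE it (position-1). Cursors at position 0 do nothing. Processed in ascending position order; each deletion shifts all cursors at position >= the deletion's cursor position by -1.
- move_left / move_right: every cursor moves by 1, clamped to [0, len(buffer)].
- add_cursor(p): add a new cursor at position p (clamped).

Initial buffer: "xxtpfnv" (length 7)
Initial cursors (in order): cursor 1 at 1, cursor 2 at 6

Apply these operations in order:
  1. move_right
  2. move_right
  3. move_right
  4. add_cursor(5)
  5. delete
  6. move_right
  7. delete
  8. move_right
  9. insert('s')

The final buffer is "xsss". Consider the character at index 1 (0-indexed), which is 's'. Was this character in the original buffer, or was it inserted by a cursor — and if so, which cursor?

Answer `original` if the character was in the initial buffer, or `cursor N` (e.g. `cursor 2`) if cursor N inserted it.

Answer: cursor 1

Derivation:
After op 1 (move_right): buffer="xxtpfnv" (len 7), cursors c1@2 c2@7, authorship .......
After op 2 (move_right): buffer="xxtpfnv" (len 7), cursors c1@3 c2@7, authorship .......
After op 3 (move_right): buffer="xxtpfnv" (len 7), cursors c1@4 c2@7, authorship .......
After op 4 (add_cursor(5)): buffer="xxtpfnv" (len 7), cursors c1@4 c3@5 c2@7, authorship .......
After op 5 (delete): buffer="xxtn" (len 4), cursors c1@3 c3@3 c2@4, authorship ....
After op 6 (move_right): buffer="xxtn" (len 4), cursors c1@4 c2@4 c3@4, authorship ....
After op 7 (delete): buffer="x" (len 1), cursors c1@1 c2@1 c3@1, authorship .
After op 8 (move_right): buffer="x" (len 1), cursors c1@1 c2@1 c3@1, authorship .
After op 9 (insert('s')): buffer="xsss" (len 4), cursors c1@4 c2@4 c3@4, authorship .123
Authorship (.=original, N=cursor N): . 1 2 3
Index 1: author = 1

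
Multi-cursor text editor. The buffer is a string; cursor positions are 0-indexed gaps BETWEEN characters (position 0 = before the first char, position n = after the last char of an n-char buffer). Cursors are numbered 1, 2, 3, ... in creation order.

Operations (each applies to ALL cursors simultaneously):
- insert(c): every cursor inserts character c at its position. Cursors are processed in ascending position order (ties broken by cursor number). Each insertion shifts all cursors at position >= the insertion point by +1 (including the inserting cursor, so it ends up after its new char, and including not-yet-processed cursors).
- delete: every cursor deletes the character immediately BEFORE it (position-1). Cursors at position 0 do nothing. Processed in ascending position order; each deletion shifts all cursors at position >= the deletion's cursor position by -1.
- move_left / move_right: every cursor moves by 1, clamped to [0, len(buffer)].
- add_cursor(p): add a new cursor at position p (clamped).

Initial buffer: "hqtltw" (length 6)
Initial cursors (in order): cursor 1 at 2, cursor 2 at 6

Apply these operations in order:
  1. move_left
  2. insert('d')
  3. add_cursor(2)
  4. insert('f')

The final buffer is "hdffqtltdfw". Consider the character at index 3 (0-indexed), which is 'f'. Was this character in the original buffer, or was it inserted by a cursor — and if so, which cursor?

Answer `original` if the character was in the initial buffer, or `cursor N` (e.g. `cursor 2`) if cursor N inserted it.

Answer: cursor 3

Derivation:
After op 1 (move_left): buffer="hqtltw" (len 6), cursors c1@1 c2@5, authorship ......
After op 2 (insert('d')): buffer="hdqtltdw" (len 8), cursors c1@2 c2@7, authorship .1....2.
After op 3 (add_cursor(2)): buffer="hdqtltdw" (len 8), cursors c1@2 c3@2 c2@7, authorship .1....2.
After op 4 (insert('f')): buffer="hdffqtltdfw" (len 11), cursors c1@4 c3@4 c2@10, authorship .113....22.
Authorship (.=original, N=cursor N): . 1 1 3 . . . . 2 2 .
Index 3: author = 3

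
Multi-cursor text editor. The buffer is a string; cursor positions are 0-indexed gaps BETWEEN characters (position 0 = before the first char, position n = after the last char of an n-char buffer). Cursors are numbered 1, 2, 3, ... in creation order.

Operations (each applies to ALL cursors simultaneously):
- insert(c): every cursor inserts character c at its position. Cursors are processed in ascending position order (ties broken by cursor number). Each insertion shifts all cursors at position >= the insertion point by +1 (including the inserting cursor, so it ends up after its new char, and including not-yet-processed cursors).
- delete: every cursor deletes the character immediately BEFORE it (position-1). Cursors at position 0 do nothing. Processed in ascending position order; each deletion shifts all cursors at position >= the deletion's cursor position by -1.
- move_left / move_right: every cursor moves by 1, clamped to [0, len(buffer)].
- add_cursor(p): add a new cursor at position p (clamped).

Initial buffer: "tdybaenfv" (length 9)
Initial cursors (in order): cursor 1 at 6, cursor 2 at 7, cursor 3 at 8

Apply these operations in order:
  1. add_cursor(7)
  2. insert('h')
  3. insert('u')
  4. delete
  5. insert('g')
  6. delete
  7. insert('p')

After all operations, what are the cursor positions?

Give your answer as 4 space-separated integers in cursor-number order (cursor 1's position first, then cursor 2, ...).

Answer: 8 13 16 13

Derivation:
After op 1 (add_cursor(7)): buffer="tdybaenfv" (len 9), cursors c1@6 c2@7 c4@7 c3@8, authorship .........
After op 2 (insert('h')): buffer="tdybaehnhhfhv" (len 13), cursors c1@7 c2@10 c4@10 c3@12, authorship ......1.24.3.
After op 3 (insert('u')): buffer="tdybaehunhhuufhuv" (len 17), cursors c1@8 c2@13 c4@13 c3@16, authorship ......11.2424.33.
After op 4 (delete): buffer="tdybaehnhhfhv" (len 13), cursors c1@7 c2@10 c4@10 c3@12, authorship ......1.24.3.
After op 5 (insert('g')): buffer="tdybaehgnhhggfhgv" (len 17), cursors c1@8 c2@13 c4@13 c3@16, authorship ......11.2424.33.
After op 6 (delete): buffer="tdybaehnhhfhv" (len 13), cursors c1@7 c2@10 c4@10 c3@12, authorship ......1.24.3.
After op 7 (insert('p')): buffer="tdybaehpnhhppfhpv" (len 17), cursors c1@8 c2@13 c4@13 c3@16, authorship ......11.2424.33.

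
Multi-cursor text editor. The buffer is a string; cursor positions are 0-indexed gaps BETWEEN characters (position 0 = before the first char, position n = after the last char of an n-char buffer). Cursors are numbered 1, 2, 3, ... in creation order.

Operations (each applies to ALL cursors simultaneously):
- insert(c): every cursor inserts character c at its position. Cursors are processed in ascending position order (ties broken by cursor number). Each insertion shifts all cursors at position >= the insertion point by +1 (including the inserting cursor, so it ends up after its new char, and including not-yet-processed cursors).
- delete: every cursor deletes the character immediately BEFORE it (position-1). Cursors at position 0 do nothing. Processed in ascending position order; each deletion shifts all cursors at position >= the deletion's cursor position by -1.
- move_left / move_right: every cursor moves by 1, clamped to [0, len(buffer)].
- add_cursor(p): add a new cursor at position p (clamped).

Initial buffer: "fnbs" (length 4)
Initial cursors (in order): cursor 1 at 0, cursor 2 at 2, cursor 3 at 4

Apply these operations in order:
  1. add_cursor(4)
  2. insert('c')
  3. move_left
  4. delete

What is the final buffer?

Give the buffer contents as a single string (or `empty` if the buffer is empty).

After op 1 (add_cursor(4)): buffer="fnbs" (len 4), cursors c1@0 c2@2 c3@4 c4@4, authorship ....
After op 2 (insert('c')): buffer="cfncbscc" (len 8), cursors c1@1 c2@4 c3@8 c4@8, authorship 1..2..34
After op 3 (move_left): buffer="cfncbscc" (len 8), cursors c1@0 c2@3 c3@7 c4@7, authorship 1..2..34
After op 4 (delete): buffer="cfcbc" (len 5), cursors c1@0 c2@2 c3@4 c4@4, authorship 1.2.4

Answer: cfcbc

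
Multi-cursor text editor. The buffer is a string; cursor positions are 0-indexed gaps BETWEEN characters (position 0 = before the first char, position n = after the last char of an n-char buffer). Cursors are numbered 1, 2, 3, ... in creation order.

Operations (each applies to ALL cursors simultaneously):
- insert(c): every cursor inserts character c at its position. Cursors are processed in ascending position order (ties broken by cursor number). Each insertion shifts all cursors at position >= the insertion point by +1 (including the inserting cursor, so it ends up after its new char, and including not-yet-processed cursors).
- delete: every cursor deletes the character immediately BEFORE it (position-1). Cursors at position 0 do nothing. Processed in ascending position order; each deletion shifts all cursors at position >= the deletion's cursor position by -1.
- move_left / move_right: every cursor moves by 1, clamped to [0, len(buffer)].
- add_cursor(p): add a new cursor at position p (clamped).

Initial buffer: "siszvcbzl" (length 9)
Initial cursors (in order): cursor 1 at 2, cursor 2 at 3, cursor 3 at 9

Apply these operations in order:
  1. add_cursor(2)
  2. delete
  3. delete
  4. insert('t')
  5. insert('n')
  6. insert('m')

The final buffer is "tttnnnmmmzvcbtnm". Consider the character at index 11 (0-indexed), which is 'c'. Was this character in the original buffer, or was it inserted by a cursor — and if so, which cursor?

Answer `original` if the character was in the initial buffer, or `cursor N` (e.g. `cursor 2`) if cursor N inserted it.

Answer: original

Derivation:
After op 1 (add_cursor(2)): buffer="siszvcbzl" (len 9), cursors c1@2 c4@2 c2@3 c3@9, authorship .........
After op 2 (delete): buffer="zvcbz" (len 5), cursors c1@0 c2@0 c4@0 c3@5, authorship .....
After op 3 (delete): buffer="zvcb" (len 4), cursors c1@0 c2@0 c4@0 c3@4, authorship ....
After op 4 (insert('t')): buffer="tttzvcbt" (len 8), cursors c1@3 c2@3 c4@3 c3@8, authorship 124....3
After op 5 (insert('n')): buffer="tttnnnzvcbtn" (len 12), cursors c1@6 c2@6 c4@6 c3@12, authorship 124124....33
After op 6 (insert('m')): buffer="tttnnnmmmzvcbtnm" (len 16), cursors c1@9 c2@9 c4@9 c3@16, authorship 124124124....333
Authorship (.=original, N=cursor N): 1 2 4 1 2 4 1 2 4 . . . . 3 3 3
Index 11: author = original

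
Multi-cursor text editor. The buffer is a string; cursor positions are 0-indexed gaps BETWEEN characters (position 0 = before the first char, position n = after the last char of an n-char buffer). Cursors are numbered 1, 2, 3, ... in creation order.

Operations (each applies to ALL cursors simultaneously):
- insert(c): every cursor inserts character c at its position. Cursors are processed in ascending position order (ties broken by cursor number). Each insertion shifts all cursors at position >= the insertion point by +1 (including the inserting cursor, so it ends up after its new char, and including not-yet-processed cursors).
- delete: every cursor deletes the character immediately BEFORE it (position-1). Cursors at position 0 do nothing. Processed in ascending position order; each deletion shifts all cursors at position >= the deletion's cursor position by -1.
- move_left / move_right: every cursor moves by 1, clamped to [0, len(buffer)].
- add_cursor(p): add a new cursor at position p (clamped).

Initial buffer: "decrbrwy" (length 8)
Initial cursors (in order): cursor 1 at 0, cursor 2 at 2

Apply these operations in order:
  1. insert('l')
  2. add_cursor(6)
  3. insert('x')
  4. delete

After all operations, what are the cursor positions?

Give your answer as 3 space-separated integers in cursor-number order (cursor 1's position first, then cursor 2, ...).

After op 1 (insert('l')): buffer="ldelcrbrwy" (len 10), cursors c1@1 c2@4, authorship 1..2......
After op 2 (add_cursor(6)): buffer="ldelcrbrwy" (len 10), cursors c1@1 c2@4 c3@6, authorship 1..2......
After op 3 (insert('x')): buffer="lxdelxcrxbrwy" (len 13), cursors c1@2 c2@6 c3@9, authorship 11..22..3....
After op 4 (delete): buffer="ldelcrbrwy" (len 10), cursors c1@1 c2@4 c3@6, authorship 1..2......

Answer: 1 4 6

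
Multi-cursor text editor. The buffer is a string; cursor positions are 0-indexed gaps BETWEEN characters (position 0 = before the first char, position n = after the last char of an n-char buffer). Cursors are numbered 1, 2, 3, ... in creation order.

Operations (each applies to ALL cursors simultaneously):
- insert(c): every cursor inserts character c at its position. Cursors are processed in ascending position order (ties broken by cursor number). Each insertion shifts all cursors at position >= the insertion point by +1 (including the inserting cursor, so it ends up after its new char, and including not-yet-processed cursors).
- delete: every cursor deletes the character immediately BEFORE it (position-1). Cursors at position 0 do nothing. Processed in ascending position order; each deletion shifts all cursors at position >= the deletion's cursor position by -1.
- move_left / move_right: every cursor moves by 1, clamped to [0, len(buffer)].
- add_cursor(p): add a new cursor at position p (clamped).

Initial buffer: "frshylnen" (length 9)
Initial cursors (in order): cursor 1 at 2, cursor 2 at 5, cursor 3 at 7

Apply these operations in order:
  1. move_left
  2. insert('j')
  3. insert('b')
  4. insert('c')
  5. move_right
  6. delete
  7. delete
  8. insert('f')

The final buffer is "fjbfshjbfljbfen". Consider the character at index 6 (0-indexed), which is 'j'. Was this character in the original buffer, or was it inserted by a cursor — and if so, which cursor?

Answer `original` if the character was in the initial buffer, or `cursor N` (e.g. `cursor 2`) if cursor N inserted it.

After op 1 (move_left): buffer="frshylnen" (len 9), cursors c1@1 c2@4 c3@6, authorship .........
After op 2 (insert('j')): buffer="fjrshjyljnen" (len 12), cursors c1@2 c2@6 c3@9, authorship .1...2..3...
After op 3 (insert('b')): buffer="fjbrshjbyljbnen" (len 15), cursors c1@3 c2@8 c3@12, authorship .11...22..33...
After op 4 (insert('c')): buffer="fjbcrshjbcyljbcnen" (len 18), cursors c1@4 c2@10 c3@15, authorship .111...222..333...
After op 5 (move_right): buffer="fjbcrshjbcyljbcnen" (len 18), cursors c1@5 c2@11 c3@16, authorship .111...222..333...
After op 6 (delete): buffer="fjbcshjbcljbcen" (len 15), cursors c1@4 c2@9 c3@13, authorship .111..222.333..
After op 7 (delete): buffer="fjbshjbljben" (len 12), cursors c1@3 c2@7 c3@10, authorship .11..22.33..
After op 8 (insert('f')): buffer="fjbfshjbfljbfen" (len 15), cursors c1@4 c2@9 c3@13, authorship .111..222.333..
Authorship (.=original, N=cursor N): . 1 1 1 . . 2 2 2 . 3 3 3 . .
Index 6: author = 2

Answer: cursor 2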